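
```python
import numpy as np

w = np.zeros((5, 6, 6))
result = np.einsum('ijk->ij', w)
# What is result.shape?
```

(5, 6)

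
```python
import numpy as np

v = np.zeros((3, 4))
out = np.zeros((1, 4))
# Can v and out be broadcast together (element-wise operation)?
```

Yes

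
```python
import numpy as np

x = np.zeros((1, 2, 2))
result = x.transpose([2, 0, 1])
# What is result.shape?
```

(2, 1, 2)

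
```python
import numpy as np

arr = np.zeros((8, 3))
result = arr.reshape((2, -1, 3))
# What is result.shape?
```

(2, 4, 3)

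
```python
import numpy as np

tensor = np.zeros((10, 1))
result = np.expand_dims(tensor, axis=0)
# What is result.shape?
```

(1, 10, 1)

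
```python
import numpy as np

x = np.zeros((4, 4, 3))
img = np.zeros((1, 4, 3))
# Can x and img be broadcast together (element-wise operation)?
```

Yes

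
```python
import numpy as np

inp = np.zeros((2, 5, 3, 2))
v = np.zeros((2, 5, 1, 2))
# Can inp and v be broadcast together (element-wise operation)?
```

Yes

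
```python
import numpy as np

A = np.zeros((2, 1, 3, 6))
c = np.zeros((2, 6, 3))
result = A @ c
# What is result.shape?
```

(2, 2, 3, 3)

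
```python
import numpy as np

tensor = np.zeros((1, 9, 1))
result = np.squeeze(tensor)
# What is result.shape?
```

(9,)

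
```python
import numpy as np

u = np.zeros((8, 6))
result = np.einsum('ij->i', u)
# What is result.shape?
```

(8,)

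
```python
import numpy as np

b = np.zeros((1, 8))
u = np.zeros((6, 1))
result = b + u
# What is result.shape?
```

(6, 8)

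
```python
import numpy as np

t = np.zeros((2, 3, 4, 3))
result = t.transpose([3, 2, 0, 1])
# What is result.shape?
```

(3, 4, 2, 3)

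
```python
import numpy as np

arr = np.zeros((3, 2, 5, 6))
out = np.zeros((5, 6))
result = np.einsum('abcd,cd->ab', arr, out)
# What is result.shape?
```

(3, 2)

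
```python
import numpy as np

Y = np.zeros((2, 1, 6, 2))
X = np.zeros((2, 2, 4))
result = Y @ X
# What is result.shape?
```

(2, 2, 6, 4)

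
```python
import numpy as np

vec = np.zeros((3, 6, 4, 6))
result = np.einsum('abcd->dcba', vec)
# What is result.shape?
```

(6, 4, 6, 3)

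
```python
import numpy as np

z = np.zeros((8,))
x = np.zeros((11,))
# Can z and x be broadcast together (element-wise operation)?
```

No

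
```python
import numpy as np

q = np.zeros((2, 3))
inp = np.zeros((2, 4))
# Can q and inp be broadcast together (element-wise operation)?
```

No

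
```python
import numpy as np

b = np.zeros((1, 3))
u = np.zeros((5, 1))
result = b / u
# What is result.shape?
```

(5, 3)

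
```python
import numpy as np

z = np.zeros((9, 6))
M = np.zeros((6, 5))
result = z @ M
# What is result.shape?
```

(9, 5)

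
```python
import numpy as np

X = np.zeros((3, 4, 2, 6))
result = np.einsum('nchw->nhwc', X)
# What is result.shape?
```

(3, 2, 6, 4)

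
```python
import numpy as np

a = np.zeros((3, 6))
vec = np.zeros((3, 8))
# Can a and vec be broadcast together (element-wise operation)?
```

No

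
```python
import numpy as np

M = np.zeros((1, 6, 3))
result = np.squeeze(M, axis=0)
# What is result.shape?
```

(6, 3)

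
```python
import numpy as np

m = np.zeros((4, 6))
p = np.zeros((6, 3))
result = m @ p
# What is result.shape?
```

(4, 3)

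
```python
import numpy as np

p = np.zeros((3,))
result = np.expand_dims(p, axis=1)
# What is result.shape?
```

(3, 1)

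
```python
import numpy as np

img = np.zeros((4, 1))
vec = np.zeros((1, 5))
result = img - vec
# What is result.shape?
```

(4, 5)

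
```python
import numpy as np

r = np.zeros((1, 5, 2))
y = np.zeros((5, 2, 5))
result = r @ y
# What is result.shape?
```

(5, 5, 5)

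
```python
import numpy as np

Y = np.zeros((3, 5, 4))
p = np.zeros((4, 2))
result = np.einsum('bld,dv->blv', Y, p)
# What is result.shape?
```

(3, 5, 2)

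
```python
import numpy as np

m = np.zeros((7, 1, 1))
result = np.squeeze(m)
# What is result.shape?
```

(7,)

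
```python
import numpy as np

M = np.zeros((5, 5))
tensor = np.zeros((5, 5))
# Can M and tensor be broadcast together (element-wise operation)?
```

Yes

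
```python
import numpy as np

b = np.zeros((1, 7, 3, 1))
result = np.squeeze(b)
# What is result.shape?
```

(7, 3)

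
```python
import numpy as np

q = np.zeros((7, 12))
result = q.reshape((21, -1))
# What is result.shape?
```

(21, 4)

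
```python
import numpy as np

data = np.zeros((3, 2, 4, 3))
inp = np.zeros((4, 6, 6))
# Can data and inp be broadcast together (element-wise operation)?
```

No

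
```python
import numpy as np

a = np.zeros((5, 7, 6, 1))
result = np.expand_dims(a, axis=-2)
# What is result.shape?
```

(5, 7, 6, 1, 1)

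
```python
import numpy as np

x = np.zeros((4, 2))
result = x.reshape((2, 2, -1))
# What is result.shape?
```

(2, 2, 2)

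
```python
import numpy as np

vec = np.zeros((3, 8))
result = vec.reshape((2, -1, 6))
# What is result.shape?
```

(2, 2, 6)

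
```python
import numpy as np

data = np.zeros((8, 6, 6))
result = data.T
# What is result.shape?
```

(6, 6, 8)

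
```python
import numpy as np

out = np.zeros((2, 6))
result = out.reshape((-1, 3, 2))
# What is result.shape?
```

(2, 3, 2)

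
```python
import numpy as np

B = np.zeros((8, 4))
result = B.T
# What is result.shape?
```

(4, 8)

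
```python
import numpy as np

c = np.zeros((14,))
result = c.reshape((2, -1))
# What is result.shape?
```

(2, 7)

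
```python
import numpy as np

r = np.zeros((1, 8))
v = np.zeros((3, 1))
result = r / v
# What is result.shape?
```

(3, 8)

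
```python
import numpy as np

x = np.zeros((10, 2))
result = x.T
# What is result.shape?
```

(2, 10)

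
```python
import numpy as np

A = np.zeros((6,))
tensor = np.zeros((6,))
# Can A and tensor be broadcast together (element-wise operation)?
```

Yes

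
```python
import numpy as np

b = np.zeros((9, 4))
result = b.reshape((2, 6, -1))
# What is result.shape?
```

(2, 6, 3)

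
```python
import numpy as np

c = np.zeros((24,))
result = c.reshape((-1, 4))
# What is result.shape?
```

(6, 4)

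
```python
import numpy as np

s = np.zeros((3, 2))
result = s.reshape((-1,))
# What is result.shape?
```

(6,)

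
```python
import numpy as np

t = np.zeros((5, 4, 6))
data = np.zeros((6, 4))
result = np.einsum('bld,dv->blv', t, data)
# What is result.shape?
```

(5, 4, 4)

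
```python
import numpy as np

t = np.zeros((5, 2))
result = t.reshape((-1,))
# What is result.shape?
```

(10,)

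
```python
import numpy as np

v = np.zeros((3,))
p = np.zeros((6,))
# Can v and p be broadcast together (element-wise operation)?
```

No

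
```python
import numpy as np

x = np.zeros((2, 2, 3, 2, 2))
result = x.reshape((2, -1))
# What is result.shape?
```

(2, 24)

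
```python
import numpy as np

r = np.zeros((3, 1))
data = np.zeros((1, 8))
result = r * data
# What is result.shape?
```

(3, 8)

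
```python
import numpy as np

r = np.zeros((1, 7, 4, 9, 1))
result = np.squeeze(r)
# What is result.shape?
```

(7, 4, 9)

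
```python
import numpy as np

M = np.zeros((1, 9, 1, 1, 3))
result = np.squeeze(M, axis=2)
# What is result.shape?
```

(1, 9, 1, 3)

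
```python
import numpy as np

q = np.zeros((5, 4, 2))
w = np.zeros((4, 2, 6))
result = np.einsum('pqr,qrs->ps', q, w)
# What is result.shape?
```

(5, 6)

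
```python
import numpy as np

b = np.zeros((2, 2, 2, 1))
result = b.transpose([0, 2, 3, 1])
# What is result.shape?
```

(2, 2, 1, 2)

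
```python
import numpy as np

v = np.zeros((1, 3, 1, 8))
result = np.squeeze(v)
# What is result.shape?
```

(3, 8)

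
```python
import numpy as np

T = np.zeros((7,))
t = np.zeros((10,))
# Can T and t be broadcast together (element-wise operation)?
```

No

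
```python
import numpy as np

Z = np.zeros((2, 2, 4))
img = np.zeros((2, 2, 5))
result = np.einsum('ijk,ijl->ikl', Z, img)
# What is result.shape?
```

(2, 4, 5)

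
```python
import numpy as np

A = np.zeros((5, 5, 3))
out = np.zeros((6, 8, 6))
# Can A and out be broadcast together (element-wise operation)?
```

No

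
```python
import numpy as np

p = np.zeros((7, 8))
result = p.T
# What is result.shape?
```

(8, 7)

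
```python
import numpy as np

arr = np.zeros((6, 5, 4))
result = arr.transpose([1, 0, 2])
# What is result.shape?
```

(5, 6, 4)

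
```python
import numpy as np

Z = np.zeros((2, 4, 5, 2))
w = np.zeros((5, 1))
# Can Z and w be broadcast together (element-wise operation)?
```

Yes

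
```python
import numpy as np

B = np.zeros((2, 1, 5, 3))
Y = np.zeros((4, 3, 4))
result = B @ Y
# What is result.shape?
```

(2, 4, 5, 4)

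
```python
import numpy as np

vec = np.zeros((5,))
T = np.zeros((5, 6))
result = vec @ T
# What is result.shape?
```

(6,)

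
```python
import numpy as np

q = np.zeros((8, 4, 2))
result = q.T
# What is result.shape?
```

(2, 4, 8)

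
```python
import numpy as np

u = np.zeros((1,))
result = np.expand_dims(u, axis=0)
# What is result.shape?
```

(1, 1)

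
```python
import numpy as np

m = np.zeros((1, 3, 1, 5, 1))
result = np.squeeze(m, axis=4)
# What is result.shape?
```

(1, 3, 1, 5)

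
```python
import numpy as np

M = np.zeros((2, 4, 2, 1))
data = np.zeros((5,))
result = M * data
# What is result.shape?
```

(2, 4, 2, 5)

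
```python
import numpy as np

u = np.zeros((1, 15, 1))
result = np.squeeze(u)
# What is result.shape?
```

(15,)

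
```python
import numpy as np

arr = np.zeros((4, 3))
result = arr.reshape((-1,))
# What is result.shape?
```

(12,)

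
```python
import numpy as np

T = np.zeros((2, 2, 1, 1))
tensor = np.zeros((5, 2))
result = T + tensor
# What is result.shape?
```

(2, 2, 5, 2)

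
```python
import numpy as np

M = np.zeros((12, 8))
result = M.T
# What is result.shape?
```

(8, 12)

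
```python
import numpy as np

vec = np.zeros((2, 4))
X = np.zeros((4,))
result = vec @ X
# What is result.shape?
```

(2,)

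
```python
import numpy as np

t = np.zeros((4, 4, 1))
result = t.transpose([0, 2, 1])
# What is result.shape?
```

(4, 1, 4)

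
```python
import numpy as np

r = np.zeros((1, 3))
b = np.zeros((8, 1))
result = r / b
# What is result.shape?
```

(8, 3)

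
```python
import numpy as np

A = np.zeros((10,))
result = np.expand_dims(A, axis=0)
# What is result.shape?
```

(1, 10)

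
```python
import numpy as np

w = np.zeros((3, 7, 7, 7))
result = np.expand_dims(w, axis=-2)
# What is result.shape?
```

(3, 7, 7, 1, 7)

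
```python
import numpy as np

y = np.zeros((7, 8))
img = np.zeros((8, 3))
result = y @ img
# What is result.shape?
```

(7, 3)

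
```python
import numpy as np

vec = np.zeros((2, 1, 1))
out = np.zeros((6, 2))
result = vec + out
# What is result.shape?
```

(2, 6, 2)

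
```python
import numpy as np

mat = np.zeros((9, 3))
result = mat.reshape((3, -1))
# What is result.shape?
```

(3, 9)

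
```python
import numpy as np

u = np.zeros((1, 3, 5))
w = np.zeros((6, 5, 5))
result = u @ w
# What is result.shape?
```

(6, 3, 5)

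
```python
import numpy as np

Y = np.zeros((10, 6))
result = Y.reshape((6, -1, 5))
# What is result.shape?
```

(6, 2, 5)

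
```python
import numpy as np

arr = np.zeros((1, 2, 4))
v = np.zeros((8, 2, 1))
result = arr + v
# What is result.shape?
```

(8, 2, 4)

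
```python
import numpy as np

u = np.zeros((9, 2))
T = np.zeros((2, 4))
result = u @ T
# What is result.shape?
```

(9, 4)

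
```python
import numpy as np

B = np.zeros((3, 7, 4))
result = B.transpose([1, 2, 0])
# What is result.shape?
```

(7, 4, 3)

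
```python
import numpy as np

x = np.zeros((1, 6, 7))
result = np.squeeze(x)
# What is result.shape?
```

(6, 7)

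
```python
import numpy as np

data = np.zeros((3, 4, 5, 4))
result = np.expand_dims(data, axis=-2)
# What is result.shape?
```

(3, 4, 5, 1, 4)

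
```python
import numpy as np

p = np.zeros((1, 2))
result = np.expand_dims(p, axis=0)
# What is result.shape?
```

(1, 1, 2)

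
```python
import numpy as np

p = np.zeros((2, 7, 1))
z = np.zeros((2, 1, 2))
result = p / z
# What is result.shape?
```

(2, 7, 2)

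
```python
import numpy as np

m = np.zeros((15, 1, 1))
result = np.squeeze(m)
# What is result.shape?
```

(15,)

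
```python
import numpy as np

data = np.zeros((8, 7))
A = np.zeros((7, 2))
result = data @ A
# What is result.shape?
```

(8, 2)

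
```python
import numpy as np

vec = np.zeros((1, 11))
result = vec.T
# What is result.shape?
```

(11, 1)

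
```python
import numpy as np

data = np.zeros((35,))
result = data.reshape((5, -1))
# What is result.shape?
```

(5, 7)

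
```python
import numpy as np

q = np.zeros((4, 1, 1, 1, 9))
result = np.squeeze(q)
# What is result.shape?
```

(4, 9)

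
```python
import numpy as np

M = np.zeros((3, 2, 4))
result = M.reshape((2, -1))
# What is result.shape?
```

(2, 12)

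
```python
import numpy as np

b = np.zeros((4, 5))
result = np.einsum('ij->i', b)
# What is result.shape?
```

(4,)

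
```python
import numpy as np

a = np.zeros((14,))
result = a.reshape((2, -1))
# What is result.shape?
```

(2, 7)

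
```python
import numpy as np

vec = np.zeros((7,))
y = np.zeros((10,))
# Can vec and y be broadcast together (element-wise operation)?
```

No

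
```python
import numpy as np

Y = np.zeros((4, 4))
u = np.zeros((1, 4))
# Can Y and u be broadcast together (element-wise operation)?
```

Yes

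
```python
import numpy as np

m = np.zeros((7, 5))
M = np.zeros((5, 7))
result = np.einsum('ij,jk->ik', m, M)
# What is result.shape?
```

(7, 7)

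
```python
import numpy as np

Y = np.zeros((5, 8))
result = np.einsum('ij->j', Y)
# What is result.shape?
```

(8,)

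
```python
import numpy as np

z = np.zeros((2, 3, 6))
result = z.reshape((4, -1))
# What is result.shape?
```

(4, 9)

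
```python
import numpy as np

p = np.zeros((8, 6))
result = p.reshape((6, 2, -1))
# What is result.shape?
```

(6, 2, 4)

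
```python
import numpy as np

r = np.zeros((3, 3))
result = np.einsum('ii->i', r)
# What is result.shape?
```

(3,)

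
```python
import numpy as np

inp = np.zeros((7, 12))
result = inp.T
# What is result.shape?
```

(12, 7)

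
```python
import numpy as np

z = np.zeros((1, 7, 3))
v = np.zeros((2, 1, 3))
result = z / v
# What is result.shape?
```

(2, 7, 3)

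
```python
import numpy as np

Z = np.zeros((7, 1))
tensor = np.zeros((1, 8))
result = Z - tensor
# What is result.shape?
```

(7, 8)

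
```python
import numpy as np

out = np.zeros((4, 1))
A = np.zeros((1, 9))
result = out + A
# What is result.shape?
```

(4, 9)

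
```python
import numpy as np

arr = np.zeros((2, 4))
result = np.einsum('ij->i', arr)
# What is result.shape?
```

(2,)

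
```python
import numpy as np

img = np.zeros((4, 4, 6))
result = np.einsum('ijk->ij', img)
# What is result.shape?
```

(4, 4)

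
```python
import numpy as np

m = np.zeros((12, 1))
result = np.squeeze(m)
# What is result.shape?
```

(12,)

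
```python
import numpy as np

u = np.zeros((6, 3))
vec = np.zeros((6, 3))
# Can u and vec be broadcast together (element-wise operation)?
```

Yes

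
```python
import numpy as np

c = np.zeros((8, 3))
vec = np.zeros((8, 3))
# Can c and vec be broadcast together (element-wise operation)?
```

Yes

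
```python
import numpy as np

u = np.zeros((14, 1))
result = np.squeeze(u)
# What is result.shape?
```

(14,)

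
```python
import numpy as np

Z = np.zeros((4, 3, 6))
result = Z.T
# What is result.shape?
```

(6, 3, 4)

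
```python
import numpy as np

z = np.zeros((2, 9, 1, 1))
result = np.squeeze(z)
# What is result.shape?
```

(2, 9)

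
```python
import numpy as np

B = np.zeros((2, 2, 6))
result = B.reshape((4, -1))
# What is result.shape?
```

(4, 6)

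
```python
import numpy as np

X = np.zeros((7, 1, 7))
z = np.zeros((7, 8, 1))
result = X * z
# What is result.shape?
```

(7, 8, 7)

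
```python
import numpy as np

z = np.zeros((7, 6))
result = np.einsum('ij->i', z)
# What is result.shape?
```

(7,)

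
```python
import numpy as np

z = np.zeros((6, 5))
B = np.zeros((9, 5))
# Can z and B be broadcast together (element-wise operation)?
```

No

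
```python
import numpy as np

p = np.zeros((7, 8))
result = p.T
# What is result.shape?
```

(8, 7)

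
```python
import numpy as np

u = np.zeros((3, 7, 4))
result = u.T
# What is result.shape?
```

(4, 7, 3)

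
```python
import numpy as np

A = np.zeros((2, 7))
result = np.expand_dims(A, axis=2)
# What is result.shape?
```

(2, 7, 1)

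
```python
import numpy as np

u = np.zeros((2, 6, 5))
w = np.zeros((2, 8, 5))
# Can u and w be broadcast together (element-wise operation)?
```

No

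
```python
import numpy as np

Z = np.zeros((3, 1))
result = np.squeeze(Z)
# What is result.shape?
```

(3,)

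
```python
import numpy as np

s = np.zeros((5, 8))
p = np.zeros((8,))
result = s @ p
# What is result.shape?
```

(5,)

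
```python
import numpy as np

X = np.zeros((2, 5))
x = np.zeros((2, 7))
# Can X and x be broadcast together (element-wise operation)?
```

No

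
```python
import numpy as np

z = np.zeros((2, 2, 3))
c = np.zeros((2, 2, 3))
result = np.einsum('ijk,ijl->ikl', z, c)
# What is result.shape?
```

(2, 3, 3)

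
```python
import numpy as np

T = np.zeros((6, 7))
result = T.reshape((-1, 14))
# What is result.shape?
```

(3, 14)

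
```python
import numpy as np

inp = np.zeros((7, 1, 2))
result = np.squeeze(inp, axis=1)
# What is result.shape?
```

(7, 2)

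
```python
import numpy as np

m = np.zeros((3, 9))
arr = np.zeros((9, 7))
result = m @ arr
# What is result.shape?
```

(3, 7)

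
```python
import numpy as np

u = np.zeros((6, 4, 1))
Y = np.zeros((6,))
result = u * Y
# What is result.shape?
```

(6, 4, 6)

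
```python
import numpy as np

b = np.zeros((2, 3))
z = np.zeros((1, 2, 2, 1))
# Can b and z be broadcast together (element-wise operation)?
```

Yes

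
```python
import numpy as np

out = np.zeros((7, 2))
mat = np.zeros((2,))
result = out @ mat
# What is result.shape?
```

(7,)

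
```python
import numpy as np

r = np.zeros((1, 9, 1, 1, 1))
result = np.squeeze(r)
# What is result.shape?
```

(9,)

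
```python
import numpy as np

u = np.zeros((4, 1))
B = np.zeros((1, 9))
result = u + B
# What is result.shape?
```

(4, 9)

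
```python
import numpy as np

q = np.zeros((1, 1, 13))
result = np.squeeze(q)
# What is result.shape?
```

(13,)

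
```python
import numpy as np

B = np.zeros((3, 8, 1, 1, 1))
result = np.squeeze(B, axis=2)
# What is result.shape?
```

(3, 8, 1, 1)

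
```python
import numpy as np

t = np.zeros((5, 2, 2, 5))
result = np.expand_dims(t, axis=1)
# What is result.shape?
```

(5, 1, 2, 2, 5)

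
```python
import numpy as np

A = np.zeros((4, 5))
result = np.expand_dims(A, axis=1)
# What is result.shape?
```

(4, 1, 5)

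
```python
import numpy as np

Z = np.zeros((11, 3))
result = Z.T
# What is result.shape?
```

(3, 11)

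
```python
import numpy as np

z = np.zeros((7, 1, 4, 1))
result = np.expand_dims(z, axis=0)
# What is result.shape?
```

(1, 7, 1, 4, 1)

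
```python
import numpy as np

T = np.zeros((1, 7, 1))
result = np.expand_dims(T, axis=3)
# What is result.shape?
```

(1, 7, 1, 1)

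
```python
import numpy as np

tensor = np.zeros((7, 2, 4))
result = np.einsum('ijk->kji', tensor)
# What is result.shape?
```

(4, 2, 7)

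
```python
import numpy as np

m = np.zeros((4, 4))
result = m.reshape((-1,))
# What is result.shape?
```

(16,)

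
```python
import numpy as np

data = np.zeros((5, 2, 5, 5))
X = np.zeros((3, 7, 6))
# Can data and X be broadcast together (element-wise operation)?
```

No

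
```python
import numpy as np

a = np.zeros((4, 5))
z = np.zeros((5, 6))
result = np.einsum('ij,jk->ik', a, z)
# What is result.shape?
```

(4, 6)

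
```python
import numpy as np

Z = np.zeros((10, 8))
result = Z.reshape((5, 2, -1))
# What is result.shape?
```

(5, 2, 8)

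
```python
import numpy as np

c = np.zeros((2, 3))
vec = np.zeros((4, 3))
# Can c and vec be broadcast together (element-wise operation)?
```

No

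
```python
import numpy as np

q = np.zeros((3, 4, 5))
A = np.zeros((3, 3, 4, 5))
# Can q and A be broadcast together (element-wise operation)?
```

Yes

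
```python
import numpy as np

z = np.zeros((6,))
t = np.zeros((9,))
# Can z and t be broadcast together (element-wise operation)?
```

No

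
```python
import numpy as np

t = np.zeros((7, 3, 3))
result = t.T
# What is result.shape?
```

(3, 3, 7)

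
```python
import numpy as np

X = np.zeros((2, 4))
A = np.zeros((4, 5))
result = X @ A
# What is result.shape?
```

(2, 5)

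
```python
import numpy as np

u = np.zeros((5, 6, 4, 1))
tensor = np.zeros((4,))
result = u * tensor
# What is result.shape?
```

(5, 6, 4, 4)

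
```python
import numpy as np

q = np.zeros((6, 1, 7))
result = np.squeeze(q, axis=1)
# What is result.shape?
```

(6, 7)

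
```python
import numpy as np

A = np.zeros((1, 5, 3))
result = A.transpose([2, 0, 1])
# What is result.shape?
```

(3, 1, 5)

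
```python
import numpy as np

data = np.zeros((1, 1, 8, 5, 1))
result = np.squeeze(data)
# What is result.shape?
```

(8, 5)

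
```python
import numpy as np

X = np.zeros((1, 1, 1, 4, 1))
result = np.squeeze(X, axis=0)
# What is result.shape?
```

(1, 1, 4, 1)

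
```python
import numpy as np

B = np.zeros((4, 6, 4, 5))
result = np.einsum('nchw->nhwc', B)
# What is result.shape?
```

(4, 4, 5, 6)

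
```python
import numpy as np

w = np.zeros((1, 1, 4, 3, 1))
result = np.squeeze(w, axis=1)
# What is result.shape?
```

(1, 4, 3, 1)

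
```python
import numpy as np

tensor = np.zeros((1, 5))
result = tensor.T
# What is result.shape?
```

(5, 1)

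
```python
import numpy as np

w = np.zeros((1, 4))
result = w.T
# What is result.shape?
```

(4, 1)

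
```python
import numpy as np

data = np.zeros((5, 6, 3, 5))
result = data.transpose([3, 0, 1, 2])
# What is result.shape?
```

(5, 5, 6, 3)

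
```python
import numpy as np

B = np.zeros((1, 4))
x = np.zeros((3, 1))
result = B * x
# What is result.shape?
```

(3, 4)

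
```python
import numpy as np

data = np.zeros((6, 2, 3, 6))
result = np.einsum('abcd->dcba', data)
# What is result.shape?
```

(6, 3, 2, 6)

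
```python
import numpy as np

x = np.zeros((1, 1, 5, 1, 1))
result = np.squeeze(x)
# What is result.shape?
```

(5,)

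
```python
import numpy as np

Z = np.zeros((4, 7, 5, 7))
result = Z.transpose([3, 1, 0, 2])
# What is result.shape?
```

(7, 7, 4, 5)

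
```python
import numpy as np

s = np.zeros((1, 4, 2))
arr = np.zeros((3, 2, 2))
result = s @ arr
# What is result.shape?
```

(3, 4, 2)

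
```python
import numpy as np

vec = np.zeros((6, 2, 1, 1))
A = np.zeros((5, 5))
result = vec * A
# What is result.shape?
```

(6, 2, 5, 5)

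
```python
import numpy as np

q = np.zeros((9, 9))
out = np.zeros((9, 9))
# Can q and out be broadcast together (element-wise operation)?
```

Yes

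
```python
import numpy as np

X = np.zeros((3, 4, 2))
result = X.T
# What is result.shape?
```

(2, 4, 3)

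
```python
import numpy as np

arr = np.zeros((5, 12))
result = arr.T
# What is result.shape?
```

(12, 5)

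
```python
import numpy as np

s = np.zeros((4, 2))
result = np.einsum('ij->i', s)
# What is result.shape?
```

(4,)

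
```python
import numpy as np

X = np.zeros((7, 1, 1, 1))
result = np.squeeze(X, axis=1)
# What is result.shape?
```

(7, 1, 1)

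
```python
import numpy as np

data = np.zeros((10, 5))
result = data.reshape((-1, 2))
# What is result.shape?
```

(25, 2)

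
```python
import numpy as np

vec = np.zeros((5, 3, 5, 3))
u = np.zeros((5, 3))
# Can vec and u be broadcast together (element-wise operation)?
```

Yes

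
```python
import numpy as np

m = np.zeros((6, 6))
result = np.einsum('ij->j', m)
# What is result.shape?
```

(6,)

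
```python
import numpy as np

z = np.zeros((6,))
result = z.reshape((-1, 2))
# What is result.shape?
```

(3, 2)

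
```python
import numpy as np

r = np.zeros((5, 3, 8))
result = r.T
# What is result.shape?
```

(8, 3, 5)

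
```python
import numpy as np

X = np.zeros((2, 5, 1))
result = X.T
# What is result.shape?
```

(1, 5, 2)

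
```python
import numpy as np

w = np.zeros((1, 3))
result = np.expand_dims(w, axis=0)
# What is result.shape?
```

(1, 1, 3)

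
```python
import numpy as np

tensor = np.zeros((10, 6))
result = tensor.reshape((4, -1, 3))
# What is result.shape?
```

(4, 5, 3)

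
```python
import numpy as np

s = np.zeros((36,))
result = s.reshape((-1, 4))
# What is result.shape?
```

(9, 4)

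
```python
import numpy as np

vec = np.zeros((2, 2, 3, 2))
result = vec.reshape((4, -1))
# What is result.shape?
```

(4, 6)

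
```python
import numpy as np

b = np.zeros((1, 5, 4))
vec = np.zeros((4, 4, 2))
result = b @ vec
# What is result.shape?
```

(4, 5, 2)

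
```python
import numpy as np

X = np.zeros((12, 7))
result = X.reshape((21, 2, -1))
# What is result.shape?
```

(21, 2, 2)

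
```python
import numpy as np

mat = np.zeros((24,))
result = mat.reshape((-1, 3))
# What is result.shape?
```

(8, 3)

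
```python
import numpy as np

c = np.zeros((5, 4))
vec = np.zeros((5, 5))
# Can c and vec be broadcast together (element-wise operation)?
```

No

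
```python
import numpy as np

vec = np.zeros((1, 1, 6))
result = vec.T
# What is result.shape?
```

(6, 1, 1)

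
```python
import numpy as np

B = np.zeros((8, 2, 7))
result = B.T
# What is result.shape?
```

(7, 2, 8)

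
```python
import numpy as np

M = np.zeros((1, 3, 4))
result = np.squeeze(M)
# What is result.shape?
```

(3, 4)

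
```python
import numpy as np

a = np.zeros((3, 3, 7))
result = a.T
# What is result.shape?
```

(7, 3, 3)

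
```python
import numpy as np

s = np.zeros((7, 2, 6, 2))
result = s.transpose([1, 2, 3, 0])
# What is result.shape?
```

(2, 6, 2, 7)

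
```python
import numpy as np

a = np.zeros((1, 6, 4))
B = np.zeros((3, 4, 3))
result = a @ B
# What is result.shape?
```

(3, 6, 3)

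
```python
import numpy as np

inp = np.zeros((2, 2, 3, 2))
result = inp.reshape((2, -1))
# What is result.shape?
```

(2, 12)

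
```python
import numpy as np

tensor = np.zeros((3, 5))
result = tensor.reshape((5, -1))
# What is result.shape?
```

(5, 3)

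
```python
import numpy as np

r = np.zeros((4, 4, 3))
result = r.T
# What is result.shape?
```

(3, 4, 4)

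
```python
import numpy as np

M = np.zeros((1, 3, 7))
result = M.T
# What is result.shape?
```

(7, 3, 1)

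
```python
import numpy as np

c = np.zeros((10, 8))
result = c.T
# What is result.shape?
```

(8, 10)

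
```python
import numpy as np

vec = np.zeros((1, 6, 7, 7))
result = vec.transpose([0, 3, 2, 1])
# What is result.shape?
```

(1, 7, 7, 6)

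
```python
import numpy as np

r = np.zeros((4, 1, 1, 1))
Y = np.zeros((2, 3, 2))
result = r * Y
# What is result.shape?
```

(4, 2, 3, 2)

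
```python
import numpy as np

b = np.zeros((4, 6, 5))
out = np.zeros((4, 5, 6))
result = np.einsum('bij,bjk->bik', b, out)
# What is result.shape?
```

(4, 6, 6)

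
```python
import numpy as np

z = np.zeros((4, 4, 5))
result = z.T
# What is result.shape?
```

(5, 4, 4)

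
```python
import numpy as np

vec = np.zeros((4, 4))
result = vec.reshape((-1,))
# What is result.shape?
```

(16,)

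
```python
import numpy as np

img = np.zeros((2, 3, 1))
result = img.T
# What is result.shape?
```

(1, 3, 2)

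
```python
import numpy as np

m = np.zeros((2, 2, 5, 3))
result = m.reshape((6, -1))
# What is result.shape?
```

(6, 10)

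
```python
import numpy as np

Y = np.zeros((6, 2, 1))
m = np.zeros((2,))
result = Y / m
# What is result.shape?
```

(6, 2, 2)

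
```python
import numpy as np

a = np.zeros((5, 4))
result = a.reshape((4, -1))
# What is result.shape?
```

(4, 5)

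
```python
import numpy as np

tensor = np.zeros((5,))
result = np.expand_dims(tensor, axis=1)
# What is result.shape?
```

(5, 1)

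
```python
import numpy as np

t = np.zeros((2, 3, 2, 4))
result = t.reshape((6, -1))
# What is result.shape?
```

(6, 8)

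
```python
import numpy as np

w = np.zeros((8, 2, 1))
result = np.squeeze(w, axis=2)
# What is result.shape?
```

(8, 2)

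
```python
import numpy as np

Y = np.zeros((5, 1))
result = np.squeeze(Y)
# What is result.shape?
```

(5,)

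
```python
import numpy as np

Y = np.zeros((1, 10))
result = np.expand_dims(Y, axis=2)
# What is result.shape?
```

(1, 10, 1)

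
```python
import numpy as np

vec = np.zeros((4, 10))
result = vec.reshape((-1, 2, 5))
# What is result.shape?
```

(4, 2, 5)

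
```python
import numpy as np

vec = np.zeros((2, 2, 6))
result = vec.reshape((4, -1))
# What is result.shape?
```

(4, 6)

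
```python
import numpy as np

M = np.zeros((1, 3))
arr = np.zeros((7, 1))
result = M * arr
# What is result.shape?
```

(7, 3)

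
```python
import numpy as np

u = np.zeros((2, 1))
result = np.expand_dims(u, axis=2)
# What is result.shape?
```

(2, 1, 1)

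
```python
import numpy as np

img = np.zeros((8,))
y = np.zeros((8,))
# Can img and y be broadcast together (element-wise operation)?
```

Yes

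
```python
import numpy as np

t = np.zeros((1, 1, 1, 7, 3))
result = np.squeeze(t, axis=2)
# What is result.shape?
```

(1, 1, 7, 3)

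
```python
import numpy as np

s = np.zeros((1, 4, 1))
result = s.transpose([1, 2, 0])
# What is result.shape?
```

(4, 1, 1)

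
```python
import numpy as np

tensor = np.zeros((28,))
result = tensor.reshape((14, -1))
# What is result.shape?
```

(14, 2)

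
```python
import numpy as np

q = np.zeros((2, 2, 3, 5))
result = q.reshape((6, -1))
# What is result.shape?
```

(6, 10)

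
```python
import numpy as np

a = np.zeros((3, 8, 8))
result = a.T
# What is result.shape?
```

(8, 8, 3)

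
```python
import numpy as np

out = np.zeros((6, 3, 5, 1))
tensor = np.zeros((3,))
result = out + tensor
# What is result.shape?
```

(6, 3, 5, 3)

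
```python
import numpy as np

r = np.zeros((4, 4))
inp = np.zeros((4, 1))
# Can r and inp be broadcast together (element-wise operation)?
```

Yes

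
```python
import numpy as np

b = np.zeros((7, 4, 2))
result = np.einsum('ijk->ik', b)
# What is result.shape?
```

(7, 2)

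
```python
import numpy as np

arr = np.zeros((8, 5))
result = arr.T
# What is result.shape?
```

(5, 8)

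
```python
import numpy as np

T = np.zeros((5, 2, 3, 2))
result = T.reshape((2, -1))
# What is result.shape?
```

(2, 30)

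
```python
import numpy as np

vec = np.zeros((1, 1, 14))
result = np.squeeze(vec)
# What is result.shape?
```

(14,)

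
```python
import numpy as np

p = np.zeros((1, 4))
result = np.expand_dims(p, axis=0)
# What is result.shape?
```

(1, 1, 4)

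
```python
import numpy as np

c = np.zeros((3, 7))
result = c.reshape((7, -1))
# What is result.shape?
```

(7, 3)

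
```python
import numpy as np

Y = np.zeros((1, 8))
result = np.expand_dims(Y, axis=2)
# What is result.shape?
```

(1, 8, 1)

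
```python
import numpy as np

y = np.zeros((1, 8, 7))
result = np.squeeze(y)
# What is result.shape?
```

(8, 7)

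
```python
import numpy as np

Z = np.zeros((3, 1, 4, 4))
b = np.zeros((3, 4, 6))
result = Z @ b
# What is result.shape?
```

(3, 3, 4, 6)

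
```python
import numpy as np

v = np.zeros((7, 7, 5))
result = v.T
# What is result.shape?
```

(5, 7, 7)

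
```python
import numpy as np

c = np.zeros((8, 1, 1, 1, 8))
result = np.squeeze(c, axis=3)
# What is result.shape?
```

(8, 1, 1, 8)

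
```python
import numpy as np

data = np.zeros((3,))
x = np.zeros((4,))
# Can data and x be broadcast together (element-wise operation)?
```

No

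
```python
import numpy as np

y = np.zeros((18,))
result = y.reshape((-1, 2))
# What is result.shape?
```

(9, 2)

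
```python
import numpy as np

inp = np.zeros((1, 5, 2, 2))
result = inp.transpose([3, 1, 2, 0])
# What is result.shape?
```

(2, 5, 2, 1)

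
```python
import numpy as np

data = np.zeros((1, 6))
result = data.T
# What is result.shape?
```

(6, 1)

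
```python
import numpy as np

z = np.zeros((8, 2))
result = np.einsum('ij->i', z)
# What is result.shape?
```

(8,)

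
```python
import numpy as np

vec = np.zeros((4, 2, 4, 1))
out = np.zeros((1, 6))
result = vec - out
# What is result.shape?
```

(4, 2, 4, 6)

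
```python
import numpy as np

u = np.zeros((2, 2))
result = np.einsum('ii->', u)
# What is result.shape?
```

()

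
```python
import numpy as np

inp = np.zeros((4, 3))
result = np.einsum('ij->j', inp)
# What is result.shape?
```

(3,)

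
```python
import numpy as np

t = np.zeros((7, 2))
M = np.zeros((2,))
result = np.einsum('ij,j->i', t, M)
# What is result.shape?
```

(7,)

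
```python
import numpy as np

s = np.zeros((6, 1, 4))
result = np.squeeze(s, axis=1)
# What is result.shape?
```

(6, 4)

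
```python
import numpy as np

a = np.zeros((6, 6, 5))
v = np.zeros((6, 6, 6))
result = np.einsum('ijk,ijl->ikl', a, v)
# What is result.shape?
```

(6, 5, 6)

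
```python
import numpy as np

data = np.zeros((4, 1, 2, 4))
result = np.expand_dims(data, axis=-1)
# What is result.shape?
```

(4, 1, 2, 4, 1)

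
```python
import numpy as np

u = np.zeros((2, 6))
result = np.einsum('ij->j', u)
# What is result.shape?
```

(6,)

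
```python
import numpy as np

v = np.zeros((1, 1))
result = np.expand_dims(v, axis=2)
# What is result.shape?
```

(1, 1, 1)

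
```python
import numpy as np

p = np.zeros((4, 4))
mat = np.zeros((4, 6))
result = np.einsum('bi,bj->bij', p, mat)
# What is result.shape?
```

(4, 4, 6)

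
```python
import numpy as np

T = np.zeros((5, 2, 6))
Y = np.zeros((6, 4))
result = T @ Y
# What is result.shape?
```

(5, 2, 4)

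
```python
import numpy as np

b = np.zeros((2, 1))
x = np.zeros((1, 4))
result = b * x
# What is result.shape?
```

(2, 4)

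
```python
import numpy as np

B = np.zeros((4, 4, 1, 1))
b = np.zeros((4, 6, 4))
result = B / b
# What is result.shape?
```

(4, 4, 6, 4)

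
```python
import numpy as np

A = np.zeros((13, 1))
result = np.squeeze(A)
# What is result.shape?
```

(13,)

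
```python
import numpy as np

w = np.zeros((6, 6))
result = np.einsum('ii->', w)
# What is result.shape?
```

()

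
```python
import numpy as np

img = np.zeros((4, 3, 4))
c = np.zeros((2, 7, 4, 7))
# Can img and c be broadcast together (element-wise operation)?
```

No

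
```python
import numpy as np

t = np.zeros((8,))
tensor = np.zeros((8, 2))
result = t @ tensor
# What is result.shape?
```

(2,)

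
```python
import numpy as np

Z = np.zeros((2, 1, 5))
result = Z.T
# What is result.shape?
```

(5, 1, 2)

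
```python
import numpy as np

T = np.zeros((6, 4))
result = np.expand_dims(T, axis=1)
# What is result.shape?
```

(6, 1, 4)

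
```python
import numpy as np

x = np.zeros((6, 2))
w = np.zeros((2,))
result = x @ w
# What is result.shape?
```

(6,)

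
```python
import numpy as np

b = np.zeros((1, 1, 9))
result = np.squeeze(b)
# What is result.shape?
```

(9,)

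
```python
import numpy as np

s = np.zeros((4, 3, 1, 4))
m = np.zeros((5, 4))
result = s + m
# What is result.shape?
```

(4, 3, 5, 4)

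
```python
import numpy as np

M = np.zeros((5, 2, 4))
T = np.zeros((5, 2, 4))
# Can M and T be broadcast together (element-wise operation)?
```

Yes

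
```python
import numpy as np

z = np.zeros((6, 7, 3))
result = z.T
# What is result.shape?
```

(3, 7, 6)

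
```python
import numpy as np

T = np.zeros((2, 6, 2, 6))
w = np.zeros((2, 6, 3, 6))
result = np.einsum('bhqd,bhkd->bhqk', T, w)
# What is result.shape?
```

(2, 6, 2, 3)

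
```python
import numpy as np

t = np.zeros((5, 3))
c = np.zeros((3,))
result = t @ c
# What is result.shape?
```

(5,)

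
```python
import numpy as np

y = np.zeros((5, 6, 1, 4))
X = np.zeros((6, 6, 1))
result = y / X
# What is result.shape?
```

(5, 6, 6, 4)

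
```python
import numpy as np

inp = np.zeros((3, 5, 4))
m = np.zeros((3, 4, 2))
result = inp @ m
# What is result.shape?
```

(3, 5, 2)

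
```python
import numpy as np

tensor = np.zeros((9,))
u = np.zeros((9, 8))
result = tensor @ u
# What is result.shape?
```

(8,)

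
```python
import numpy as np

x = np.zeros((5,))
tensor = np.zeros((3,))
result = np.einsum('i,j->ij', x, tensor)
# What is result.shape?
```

(5, 3)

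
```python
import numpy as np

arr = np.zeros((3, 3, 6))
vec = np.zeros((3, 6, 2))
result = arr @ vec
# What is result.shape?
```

(3, 3, 2)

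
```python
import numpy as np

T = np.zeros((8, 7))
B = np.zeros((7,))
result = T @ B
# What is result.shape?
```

(8,)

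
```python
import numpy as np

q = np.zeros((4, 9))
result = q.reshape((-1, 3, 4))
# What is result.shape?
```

(3, 3, 4)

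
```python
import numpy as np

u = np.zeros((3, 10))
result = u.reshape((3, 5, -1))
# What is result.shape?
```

(3, 5, 2)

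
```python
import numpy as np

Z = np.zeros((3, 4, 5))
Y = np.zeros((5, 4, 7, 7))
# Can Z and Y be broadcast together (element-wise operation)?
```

No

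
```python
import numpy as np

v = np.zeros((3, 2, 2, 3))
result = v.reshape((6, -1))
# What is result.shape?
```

(6, 6)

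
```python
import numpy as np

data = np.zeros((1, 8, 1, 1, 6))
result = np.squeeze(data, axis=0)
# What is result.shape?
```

(8, 1, 1, 6)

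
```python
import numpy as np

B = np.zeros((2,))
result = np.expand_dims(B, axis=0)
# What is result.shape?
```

(1, 2)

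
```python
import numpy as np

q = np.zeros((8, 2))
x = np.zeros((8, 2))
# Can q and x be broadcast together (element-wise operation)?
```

Yes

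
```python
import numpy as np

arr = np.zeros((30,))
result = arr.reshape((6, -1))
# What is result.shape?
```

(6, 5)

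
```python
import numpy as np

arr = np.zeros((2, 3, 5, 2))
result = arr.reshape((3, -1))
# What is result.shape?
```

(3, 20)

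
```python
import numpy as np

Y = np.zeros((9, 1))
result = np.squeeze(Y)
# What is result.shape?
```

(9,)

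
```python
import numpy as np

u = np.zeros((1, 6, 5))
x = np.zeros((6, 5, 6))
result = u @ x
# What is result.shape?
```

(6, 6, 6)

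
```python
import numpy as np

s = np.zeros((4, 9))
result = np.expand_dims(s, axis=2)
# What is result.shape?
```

(4, 9, 1)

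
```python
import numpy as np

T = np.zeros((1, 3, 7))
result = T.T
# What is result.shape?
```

(7, 3, 1)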